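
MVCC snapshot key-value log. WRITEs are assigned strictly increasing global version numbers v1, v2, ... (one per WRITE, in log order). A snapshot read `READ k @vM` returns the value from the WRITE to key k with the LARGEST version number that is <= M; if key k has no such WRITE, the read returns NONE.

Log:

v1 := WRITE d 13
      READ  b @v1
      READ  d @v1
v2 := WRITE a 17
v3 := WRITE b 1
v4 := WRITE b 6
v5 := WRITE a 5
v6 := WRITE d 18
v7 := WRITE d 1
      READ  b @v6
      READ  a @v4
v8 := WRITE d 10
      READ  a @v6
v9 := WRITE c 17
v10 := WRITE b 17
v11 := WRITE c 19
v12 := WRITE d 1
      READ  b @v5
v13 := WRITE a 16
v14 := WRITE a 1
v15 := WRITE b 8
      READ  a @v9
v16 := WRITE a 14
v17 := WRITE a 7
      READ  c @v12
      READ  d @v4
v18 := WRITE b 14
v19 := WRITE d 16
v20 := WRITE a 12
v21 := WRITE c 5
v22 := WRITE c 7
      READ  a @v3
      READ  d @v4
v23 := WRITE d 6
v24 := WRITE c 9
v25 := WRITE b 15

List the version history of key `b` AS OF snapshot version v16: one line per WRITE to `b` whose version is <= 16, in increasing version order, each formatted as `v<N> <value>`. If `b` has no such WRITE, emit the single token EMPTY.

Scan writes for key=b with version <= 16:
  v1 WRITE d 13 -> skip
  v2 WRITE a 17 -> skip
  v3 WRITE b 1 -> keep
  v4 WRITE b 6 -> keep
  v5 WRITE a 5 -> skip
  v6 WRITE d 18 -> skip
  v7 WRITE d 1 -> skip
  v8 WRITE d 10 -> skip
  v9 WRITE c 17 -> skip
  v10 WRITE b 17 -> keep
  v11 WRITE c 19 -> skip
  v12 WRITE d 1 -> skip
  v13 WRITE a 16 -> skip
  v14 WRITE a 1 -> skip
  v15 WRITE b 8 -> keep
  v16 WRITE a 14 -> skip
  v17 WRITE a 7 -> skip
  v18 WRITE b 14 -> drop (> snap)
  v19 WRITE d 16 -> skip
  v20 WRITE a 12 -> skip
  v21 WRITE c 5 -> skip
  v22 WRITE c 7 -> skip
  v23 WRITE d 6 -> skip
  v24 WRITE c 9 -> skip
  v25 WRITE b 15 -> drop (> snap)
Collected: [(3, 1), (4, 6), (10, 17), (15, 8)]

Answer: v3 1
v4 6
v10 17
v15 8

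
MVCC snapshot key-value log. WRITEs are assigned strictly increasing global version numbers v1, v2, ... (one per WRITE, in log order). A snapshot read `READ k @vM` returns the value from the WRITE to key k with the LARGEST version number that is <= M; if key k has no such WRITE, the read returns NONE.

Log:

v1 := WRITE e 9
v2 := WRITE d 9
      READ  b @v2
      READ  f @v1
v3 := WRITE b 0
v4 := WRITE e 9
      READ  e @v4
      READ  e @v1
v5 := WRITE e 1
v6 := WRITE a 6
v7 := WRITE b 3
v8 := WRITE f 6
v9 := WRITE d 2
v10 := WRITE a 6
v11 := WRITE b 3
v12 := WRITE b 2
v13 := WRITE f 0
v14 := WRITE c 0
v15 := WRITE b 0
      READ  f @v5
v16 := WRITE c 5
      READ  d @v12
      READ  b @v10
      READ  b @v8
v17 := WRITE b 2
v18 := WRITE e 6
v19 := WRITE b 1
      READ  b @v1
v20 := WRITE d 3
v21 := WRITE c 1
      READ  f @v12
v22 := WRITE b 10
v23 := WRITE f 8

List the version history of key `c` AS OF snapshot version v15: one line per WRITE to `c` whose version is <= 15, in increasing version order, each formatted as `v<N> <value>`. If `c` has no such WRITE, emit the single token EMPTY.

Answer: v14 0

Derivation:
Scan writes for key=c with version <= 15:
  v1 WRITE e 9 -> skip
  v2 WRITE d 9 -> skip
  v3 WRITE b 0 -> skip
  v4 WRITE e 9 -> skip
  v5 WRITE e 1 -> skip
  v6 WRITE a 6 -> skip
  v7 WRITE b 3 -> skip
  v8 WRITE f 6 -> skip
  v9 WRITE d 2 -> skip
  v10 WRITE a 6 -> skip
  v11 WRITE b 3 -> skip
  v12 WRITE b 2 -> skip
  v13 WRITE f 0 -> skip
  v14 WRITE c 0 -> keep
  v15 WRITE b 0 -> skip
  v16 WRITE c 5 -> drop (> snap)
  v17 WRITE b 2 -> skip
  v18 WRITE e 6 -> skip
  v19 WRITE b 1 -> skip
  v20 WRITE d 3 -> skip
  v21 WRITE c 1 -> drop (> snap)
  v22 WRITE b 10 -> skip
  v23 WRITE f 8 -> skip
Collected: [(14, 0)]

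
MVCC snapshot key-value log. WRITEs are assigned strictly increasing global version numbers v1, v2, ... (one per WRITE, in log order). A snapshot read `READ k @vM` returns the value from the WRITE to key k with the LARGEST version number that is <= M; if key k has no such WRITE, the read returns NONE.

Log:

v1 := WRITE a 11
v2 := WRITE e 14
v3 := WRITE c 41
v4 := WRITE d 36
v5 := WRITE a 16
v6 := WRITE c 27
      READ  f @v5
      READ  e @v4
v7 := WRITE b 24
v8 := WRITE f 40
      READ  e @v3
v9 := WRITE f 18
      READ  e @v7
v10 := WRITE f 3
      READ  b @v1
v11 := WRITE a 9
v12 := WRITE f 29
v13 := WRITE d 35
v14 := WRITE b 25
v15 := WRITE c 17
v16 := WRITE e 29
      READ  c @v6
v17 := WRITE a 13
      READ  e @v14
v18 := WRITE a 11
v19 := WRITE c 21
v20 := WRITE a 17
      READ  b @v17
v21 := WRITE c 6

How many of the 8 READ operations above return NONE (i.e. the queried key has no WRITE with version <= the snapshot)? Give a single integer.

Answer: 2

Derivation:
v1: WRITE a=11  (a history now [(1, 11)])
v2: WRITE e=14  (e history now [(2, 14)])
v3: WRITE c=41  (c history now [(3, 41)])
v4: WRITE d=36  (d history now [(4, 36)])
v5: WRITE a=16  (a history now [(1, 11), (5, 16)])
v6: WRITE c=27  (c history now [(3, 41), (6, 27)])
READ f @v5: history=[] -> no version <= 5 -> NONE
READ e @v4: history=[(2, 14)] -> pick v2 -> 14
v7: WRITE b=24  (b history now [(7, 24)])
v8: WRITE f=40  (f history now [(8, 40)])
READ e @v3: history=[(2, 14)] -> pick v2 -> 14
v9: WRITE f=18  (f history now [(8, 40), (9, 18)])
READ e @v7: history=[(2, 14)] -> pick v2 -> 14
v10: WRITE f=3  (f history now [(8, 40), (9, 18), (10, 3)])
READ b @v1: history=[(7, 24)] -> no version <= 1 -> NONE
v11: WRITE a=9  (a history now [(1, 11), (5, 16), (11, 9)])
v12: WRITE f=29  (f history now [(8, 40), (9, 18), (10, 3), (12, 29)])
v13: WRITE d=35  (d history now [(4, 36), (13, 35)])
v14: WRITE b=25  (b history now [(7, 24), (14, 25)])
v15: WRITE c=17  (c history now [(3, 41), (6, 27), (15, 17)])
v16: WRITE e=29  (e history now [(2, 14), (16, 29)])
READ c @v6: history=[(3, 41), (6, 27), (15, 17)] -> pick v6 -> 27
v17: WRITE a=13  (a history now [(1, 11), (5, 16), (11, 9), (17, 13)])
READ e @v14: history=[(2, 14), (16, 29)] -> pick v2 -> 14
v18: WRITE a=11  (a history now [(1, 11), (5, 16), (11, 9), (17, 13), (18, 11)])
v19: WRITE c=21  (c history now [(3, 41), (6, 27), (15, 17), (19, 21)])
v20: WRITE a=17  (a history now [(1, 11), (5, 16), (11, 9), (17, 13), (18, 11), (20, 17)])
READ b @v17: history=[(7, 24), (14, 25)] -> pick v14 -> 25
v21: WRITE c=6  (c history now [(3, 41), (6, 27), (15, 17), (19, 21), (21, 6)])
Read results in order: ['NONE', '14', '14', '14', 'NONE', '27', '14', '25']
NONE count = 2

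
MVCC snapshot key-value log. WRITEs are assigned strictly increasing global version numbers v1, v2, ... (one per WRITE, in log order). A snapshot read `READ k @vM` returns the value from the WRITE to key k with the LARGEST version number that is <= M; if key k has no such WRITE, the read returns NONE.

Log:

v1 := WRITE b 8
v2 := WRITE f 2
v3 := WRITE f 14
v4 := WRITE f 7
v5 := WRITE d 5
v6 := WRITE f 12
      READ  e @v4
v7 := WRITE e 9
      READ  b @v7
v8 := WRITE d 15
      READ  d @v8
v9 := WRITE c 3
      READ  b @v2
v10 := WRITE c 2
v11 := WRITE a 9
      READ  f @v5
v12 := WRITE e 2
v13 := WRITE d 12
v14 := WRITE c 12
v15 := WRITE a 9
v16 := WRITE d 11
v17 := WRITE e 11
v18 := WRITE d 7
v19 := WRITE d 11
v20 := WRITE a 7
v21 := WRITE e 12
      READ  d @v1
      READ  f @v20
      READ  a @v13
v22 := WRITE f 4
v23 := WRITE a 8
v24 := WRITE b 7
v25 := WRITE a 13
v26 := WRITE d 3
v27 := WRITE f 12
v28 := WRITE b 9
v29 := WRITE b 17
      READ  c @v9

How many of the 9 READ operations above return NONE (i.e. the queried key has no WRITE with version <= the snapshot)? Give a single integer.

Answer: 2

Derivation:
v1: WRITE b=8  (b history now [(1, 8)])
v2: WRITE f=2  (f history now [(2, 2)])
v3: WRITE f=14  (f history now [(2, 2), (3, 14)])
v4: WRITE f=7  (f history now [(2, 2), (3, 14), (4, 7)])
v5: WRITE d=5  (d history now [(5, 5)])
v6: WRITE f=12  (f history now [(2, 2), (3, 14), (4, 7), (6, 12)])
READ e @v4: history=[] -> no version <= 4 -> NONE
v7: WRITE e=9  (e history now [(7, 9)])
READ b @v7: history=[(1, 8)] -> pick v1 -> 8
v8: WRITE d=15  (d history now [(5, 5), (8, 15)])
READ d @v8: history=[(5, 5), (8, 15)] -> pick v8 -> 15
v9: WRITE c=3  (c history now [(9, 3)])
READ b @v2: history=[(1, 8)] -> pick v1 -> 8
v10: WRITE c=2  (c history now [(9, 3), (10, 2)])
v11: WRITE a=9  (a history now [(11, 9)])
READ f @v5: history=[(2, 2), (3, 14), (4, 7), (6, 12)] -> pick v4 -> 7
v12: WRITE e=2  (e history now [(7, 9), (12, 2)])
v13: WRITE d=12  (d history now [(5, 5), (8, 15), (13, 12)])
v14: WRITE c=12  (c history now [(9, 3), (10, 2), (14, 12)])
v15: WRITE a=9  (a history now [(11, 9), (15, 9)])
v16: WRITE d=11  (d history now [(5, 5), (8, 15), (13, 12), (16, 11)])
v17: WRITE e=11  (e history now [(7, 9), (12, 2), (17, 11)])
v18: WRITE d=7  (d history now [(5, 5), (8, 15), (13, 12), (16, 11), (18, 7)])
v19: WRITE d=11  (d history now [(5, 5), (8, 15), (13, 12), (16, 11), (18, 7), (19, 11)])
v20: WRITE a=7  (a history now [(11, 9), (15, 9), (20, 7)])
v21: WRITE e=12  (e history now [(7, 9), (12, 2), (17, 11), (21, 12)])
READ d @v1: history=[(5, 5), (8, 15), (13, 12), (16, 11), (18, 7), (19, 11)] -> no version <= 1 -> NONE
READ f @v20: history=[(2, 2), (3, 14), (4, 7), (6, 12)] -> pick v6 -> 12
READ a @v13: history=[(11, 9), (15, 9), (20, 7)] -> pick v11 -> 9
v22: WRITE f=4  (f history now [(2, 2), (3, 14), (4, 7), (6, 12), (22, 4)])
v23: WRITE a=8  (a history now [(11, 9), (15, 9), (20, 7), (23, 8)])
v24: WRITE b=7  (b history now [(1, 8), (24, 7)])
v25: WRITE a=13  (a history now [(11, 9), (15, 9), (20, 7), (23, 8), (25, 13)])
v26: WRITE d=3  (d history now [(5, 5), (8, 15), (13, 12), (16, 11), (18, 7), (19, 11), (26, 3)])
v27: WRITE f=12  (f history now [(2, 2), (3, 14), (4, 7), (6, 12), (22, 4), (27, 12)])
v28: WRITE b=9  (b history now [(1, 8), (24, 7), (28, 9)])
v29: WRITE b=17  (b history now [(1, 8), (24, 7), (28, 9), (29, 17)])
READ c @v9: history=[(9, 3), (10, 2), (14, 12)] -> pick v9 -> 3
Read results in order: ['NONE', '8', '15', '8', '7', 'NONE', '12', '9', '3']
NONE count = 2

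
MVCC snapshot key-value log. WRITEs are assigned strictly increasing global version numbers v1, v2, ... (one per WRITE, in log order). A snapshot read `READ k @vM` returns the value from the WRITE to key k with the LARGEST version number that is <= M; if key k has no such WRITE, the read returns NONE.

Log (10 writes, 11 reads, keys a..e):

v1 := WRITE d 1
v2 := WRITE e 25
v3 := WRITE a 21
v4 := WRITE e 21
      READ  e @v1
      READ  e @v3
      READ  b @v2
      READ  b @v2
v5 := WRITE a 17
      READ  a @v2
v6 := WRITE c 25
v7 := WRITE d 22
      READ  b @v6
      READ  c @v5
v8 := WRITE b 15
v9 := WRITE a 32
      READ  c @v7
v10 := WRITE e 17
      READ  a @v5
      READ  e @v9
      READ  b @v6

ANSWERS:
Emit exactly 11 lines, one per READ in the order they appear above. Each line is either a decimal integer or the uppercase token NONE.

Answer: NONE
25
NONE
NONE
NONE
NONE
NONE
25
17
21
NONE

Derivation:
v1: WRITE d=1  (d history now [(1, 1)])
v2: WRITE e=25  (e history now [(2, 25)])
v3: WRITE a=21  (a history now [(3, 21)])
v4: WRITE e=21  (e history now [(2, 25), (4, 21)])
READ e @v1: history=[(2, 25), (4, 21)] -> no version <= 1 -> NONE
READ e @v3: history=[(2, 25), (4, 21)] -> pick v2 -> 25
READ b @v2: history=[] -> no version <= 2 -> NONE
READ b @v2: history=[] -> no version <= 2 -> NONE
v5: WRITE a=17  (a history now [(3, 21), (5, 17)])
READ a @v2: history=[(3, 21), (5, 17)] -> no version <= 2 -> NONE
v6: WRITE c=25  (c history now [(6, 25)])
v7: WRITE d=22  (d history now [(1, 1), (7, 22)])
READ b @v6: history=[] -> no version <= 6 -> NONE
READ c @v5: history=[(6, 25)] -> no version <= 5 -> NONE
v8: WRITE b=15  (b history now [(8, 15)])
v9: WRITE a=32  (a history now [(3, 21), (5, 17), (9, 32)])
READ c @v7: history=[(6, 25)] -> pick v6 -> 25
v10: WRITE e=17  (e history now [(2, 25), (4, 21), (10, 17)])
READ a @v5: history=[(3, 21), (5, 17), (9, 32)] -> pick v5 -> 17
READ e @v9: history=[(2, 25), (4, 21), (10, 17)] -> pick v4 -> 21
READ b @v6: history=[(8, 15)] -> no version <= 6 -> NONE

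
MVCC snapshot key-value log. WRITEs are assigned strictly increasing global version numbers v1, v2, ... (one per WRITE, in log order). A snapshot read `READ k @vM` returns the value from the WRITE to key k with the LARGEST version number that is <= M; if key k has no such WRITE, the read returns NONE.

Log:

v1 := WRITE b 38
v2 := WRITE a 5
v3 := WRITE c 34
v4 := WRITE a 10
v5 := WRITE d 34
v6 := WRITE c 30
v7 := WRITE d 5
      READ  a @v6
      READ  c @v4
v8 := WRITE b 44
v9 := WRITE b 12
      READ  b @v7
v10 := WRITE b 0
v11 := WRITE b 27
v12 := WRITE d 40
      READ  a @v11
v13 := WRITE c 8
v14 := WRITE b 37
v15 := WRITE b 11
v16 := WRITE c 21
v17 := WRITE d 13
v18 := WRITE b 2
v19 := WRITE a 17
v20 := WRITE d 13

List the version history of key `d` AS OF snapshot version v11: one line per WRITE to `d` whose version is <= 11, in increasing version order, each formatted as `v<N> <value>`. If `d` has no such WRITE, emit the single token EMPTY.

Scan writes for key=d with version <= 11:
  v1 WRITE b 38 -> skip
  v2 WRITE a 5 -> skip
  v3 WRITE c 34 -> skip
  v4 WRITE a 10 -> skip
  v5 WRITE d 34 -> keep
  v6 WRITE c 30 -> skip
  v7 WRITE d 5 -> keep
  v8 WRITE b 44 -> skip
  v9 WRITE b 12 -> skip
  v10 WRITE b 0 -> skip
  v11 WRITE b 27 -> skip
  v12 WRITE d 40 -> drop (> snap)
  v13 WRITE c 8 -> skip
  v14 WRITE b 37 -> skip
  v15 WRITE b 11 -> skip
  v16 WRITE c 21 -> skip
  v17 WRITE d 13 -> drop (> snap)
  v18 WRITE b 2 -> skip
  v19 WRITE a 17 -> skip
  v20 WRITE d 13 -> drop (> snap)
Collected: [(5, 34), (7, 5)]

Answer: v5 34
v7 5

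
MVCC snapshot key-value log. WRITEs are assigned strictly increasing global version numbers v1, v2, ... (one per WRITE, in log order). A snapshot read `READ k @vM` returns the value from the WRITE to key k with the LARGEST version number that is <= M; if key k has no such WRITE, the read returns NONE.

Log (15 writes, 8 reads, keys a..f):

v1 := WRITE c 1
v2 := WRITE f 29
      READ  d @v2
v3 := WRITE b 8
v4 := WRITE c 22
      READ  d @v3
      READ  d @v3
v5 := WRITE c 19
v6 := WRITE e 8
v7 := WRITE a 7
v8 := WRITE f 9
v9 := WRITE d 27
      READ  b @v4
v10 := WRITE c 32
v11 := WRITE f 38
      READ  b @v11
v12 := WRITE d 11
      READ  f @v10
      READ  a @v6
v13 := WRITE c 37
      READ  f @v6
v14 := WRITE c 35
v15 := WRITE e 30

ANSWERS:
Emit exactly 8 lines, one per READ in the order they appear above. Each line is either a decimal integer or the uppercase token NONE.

Answer: NONE
NONE
NONE
8
8
9
NONE
29

Derivation:
v1: WRITE c=1  (c history now [(1, 1)])
v2: WRITE f=29  (f history now [(2, 29)])
READ d @v2: history=[] -> no version <= 2 -> NONE
v3: WRITE b=8  (b history now [(3, 8)])
v4: WRITE c=22  (c history now [(1, 1), (4, 22)])
READ d @v3: history=[] -> no version <= 3 -> NONE
READ d @v3: history=[] -> no version <= 3 -> NONE
v5: WRITE c=19  (c history now [(1, 1), (4, 22), (5, 19)])
v6: WRITE e=8  (e history now [(6, 8)])
v7: WRITE a=7  (a history now [(7, 7)])
v8: WRITE f=9  (f history now [(2, 29), (8, 9)])
v9: WRITE d=27  (d history now [(9, 27)])
READ b @v4: history=[(3, 8)] -> pick v3 -> 8
v10: WRITE c=32  (c history now [(1, 1), (4, 22), (5, 19), (10, 32)])
v11: WRITE f=38  (f history now [(2, 29), (8, 9), (11, 38)])
READ b @v11: history=[(3, 8)] -> pick v3 -> 8
v12: WRITE d=11  (d history now [(9, 27), (12, 11)])
READ f @v10: history=[(2, 29), (8, 9), (11, 38)] -> pick v8 -> 9
READ a @v6: history=[(7, 7)] -> no version <= 6 -> NONE
v13: WRITE c=37  (c history now [(1, 1), (4, 22), (5, 19), (10, 32), (13, 37)])
READ f @v6: history=[(2, 29), (8, 9), (11, 38)] -> pick v2 -> 29
v14: WRITE c=35  (c history now [(1, 1), (4, 22), (5, 19), (10, 32), (13, 37), (14, 35)])
v15: WRITE e=30  (e history now [(6, 8), (15, 30)])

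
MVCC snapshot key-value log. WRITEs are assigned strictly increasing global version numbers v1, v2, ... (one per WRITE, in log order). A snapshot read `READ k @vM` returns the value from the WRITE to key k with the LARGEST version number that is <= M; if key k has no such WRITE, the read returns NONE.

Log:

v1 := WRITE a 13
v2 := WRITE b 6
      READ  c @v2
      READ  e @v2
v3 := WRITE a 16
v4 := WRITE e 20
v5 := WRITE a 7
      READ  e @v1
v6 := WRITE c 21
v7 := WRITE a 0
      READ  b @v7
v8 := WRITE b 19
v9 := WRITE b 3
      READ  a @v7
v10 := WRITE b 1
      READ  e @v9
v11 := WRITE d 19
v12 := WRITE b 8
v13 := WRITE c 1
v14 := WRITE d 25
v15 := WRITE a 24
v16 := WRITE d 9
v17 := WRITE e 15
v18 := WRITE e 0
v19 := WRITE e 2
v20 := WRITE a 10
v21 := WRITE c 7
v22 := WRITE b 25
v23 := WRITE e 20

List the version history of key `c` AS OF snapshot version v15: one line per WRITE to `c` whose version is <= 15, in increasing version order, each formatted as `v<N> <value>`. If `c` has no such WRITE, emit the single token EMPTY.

Answer: v6 21
v13 1

Derivation:
Scan writes for key=c with version <= 15:
  v1 WRITE a 13 -> skip
  v2 WRITE b 6 -> skip
  v3 WRITE a 16 -> skip
  v4 WRITE e 20 -> skip
  v5 WRITE a 7 -> skip
  v6 WRITE c 21 -> keep
  v7 WRITE a 0 -> skip
  v8 WRITE b 19 -> skip
  v9 WRITE b 3 -> skip
  v10 WRITE b 1 -> skip
  v11 WRITE d 19 -> skip
  v12 WRITE b 8 -> skip
  v13 WRITE c 1 -> keep
  v14 WRITE d 25 -> skip
  v15 WRITE a 24 -> skip
  v16 WRITE d 9 -> skip
  v17 WRITE e 15 -> skip
  v18 WRITE e 0 -> skip
  v19 WRITE e 2 -> skip
  v20 WRITE a 10 -> skip
  v21 WRITE c 7 -> drop (> snap)
  v22 WRITE b 25 -> skip
  v23 WRITE e 20 -> skip
Collected: [(6, 21), (13, 1)]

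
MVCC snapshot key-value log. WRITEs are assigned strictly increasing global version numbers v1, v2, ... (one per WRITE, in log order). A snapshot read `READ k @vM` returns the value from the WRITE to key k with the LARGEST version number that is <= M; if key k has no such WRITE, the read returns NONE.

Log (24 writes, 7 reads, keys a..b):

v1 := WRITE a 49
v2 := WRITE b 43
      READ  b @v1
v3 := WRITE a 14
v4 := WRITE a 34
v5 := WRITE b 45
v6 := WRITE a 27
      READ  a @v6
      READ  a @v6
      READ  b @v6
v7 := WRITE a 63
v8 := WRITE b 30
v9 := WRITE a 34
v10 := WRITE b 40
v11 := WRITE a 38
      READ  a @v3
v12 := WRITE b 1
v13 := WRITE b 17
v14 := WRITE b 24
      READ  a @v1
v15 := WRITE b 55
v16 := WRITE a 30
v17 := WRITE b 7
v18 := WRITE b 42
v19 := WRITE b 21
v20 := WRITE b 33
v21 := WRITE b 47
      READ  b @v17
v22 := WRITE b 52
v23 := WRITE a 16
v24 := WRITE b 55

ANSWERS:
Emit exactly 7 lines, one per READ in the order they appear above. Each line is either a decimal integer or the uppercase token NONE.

Answer: NONE
27
27
45
14
49
7

Derivation:
v1: WRITE a=49  (a history now [(1, 49)])
v2: WRITE b=43  (b history now [(2, 43)])
READ b @v1: history=[(2, 43)] -> no version <= 1 -> NONE
v3: WRITE a=14  (a history now [(1, 49), (3, 14)])
v4: WRITE a=34  (a history now [(1, 49), (3, 14), (4, 34)])
v5: WRITE b=45  (b history now [(2, 43), (5, 45)])
v6: WRITE a=27  (a history now [(1, 49), (3, 14), (4, 34), (6, 27)])
READ a @v6: history=[(1, 49), (3, 14), (4, 34), (6, 27)] -> pick v6 -> 27
READ a @v6: history=[(1, 49), (3, 14), (4, 34), (6, 27)] -> pick v6 -> 27
READ b @v6: history=[(2, 43), (5, 45)] -> pick v5 -> 45
v7: WRITE a=63  (a history now [(1, 49), (3, 14), (4, 34), (6, 27), (7, 63)])
v8: WRITE b=30  (b history now [(2, 43), (5, 45), (8, 30)])
v9: WRITE a=34  (a history now [(1, 49), (3, 14), (4, 34), (6, 27), (7, 63), (9, 34)])
v10: WRITE b=40  (b history now [(2, 43), (5, 45), (8, 30), (10, 40)])
v11: WRITE a=38  (a history now [(1, 49), (3, 14), (4, 34), (6, 27), (7, 63), (9, 34), (11, 38)])
READ a @v3: history=[(1, 49), (3, 14), (4, 34), (6, 27), (7, 63), (9, 34), (11, 38)] -> pick v3 -> 14
v12: WRITE b=1  (b history now [(2, 43), (5, 45), (8, 30), (10, 40), (12, 1)])
v13: WRITE b=17  (b history now [(2, 43), (5, 45), (8, 30), (10, 40), (12, 1), (13, 17)])
v14: WRITE b=24  (b history now [(2, 43), (5, 45), (8, 30), (10, 40), (12, 1), (13, 17), (14, 24)])
READ a @v1: history=[(1, 49), (3, 14), (4, 34), (6, 27), (7, 63), (9, 34), (11, 38)] -> pick v1 -> 49
v15: WRITE b=55  (b history now [(2, 43), (5, 45), (8, 30), (10, 40), (12, 1), (13, 17), (14, 24), (15, 55)])
v16: WRITE a=30  (a history now [(1, 49), (3, 14), (4, 34), (6, 27), (7, 63), (9, 34), (11, 38), (16, 30)])
v17: WRITE b=7  (b history now [(2, 43), (5, 45), (8, 30), (10, 40), (12, 1), (13, 17), (14, 24), (15, 55), (17, 7)])
v18: WRITE b=42  (b history now [(2, 43), (5, 45), (8, 30), (10, 40), (12, 1), (13, 17), (14, 24), (15, 55), (17, 7), (18, 42)])
v19: WRITE b=21  (b history now [(2, 43), (5, 45), (8, 30), (10, 40), (12, 1), (13, 17), (14, 24), (15, 55), (17, 7), (18, 42), (19, 21)])
v20: WRITE b=33  (b history now [(2, 43), (5, 45), (8, 30), (10, 40), (12, 1), (13, 17), (14, 24), (15, 55), (17, 7), (18, 42), (19, 21), (20, 33)])
v21: WRITE b=47  (b history now [(2, 43), (5, 45), (8, 30), (10, 40), (12, 1), (13, 17), (14, 24), (15, 55), (17, 7), (18, 42), (19, 21), (20, 33), (21, 47)])
READ b @v17: history=[(2, 43), (5, 45), (8, 30), (10, 40), (12, 1), (13, 17), (14, 24), (15, 55), (17, 7), (18, 42), (19, 21), (20, 33), (21, 47)] -> pick v17 -> 7
v22: WRITE b=52  (b history now [(2, 43), (5, 45), (8, 30), (10, 40), (12, 1), (13, 17), (14, 24), (15, 55), (17, 7), (18, 42), (19, 21), (20, 33), (21, 47), (22, 52)])
v23: WRITE a=16  (a history now [(1, 49), (3, 14), (4, 34), (6, 27), (7, 63), (9, 34), (11, 38), (16, 30), (23, 16)])
v24: WRITE b=55  (b history now [(2, 43), (5, 45), (8, 30), (10, 40), (12, 1), (13, 17), (14, 24), (15, 55), (17, 7), (18, 42), (19, 21), (20, 33), (21, 47), (22, 52), (24, 55)])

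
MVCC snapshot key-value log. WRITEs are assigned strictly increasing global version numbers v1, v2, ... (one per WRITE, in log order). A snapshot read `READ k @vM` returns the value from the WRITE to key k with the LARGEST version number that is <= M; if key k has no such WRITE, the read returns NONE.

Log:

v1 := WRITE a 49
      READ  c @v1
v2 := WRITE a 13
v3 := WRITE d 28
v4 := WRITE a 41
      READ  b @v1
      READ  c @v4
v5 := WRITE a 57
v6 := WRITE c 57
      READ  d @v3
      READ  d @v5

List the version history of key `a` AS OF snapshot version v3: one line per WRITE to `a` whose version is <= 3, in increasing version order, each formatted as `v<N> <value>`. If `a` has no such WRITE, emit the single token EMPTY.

Scan writes for key=a with version <= 3:
  v1 WRITE a 49 -> keep
  v2 WRITE a 13 -> keep
  v3 WRITE d 28 -> skip
  v4 WRITE a 41 -> drop (> snap)
  v5 WRITE a 57 -> drop (> snap)
  v6 WRITE c 57 -> skip
Collected: [(1, 49), (2, 13)]

Answer: v1 49
v2 13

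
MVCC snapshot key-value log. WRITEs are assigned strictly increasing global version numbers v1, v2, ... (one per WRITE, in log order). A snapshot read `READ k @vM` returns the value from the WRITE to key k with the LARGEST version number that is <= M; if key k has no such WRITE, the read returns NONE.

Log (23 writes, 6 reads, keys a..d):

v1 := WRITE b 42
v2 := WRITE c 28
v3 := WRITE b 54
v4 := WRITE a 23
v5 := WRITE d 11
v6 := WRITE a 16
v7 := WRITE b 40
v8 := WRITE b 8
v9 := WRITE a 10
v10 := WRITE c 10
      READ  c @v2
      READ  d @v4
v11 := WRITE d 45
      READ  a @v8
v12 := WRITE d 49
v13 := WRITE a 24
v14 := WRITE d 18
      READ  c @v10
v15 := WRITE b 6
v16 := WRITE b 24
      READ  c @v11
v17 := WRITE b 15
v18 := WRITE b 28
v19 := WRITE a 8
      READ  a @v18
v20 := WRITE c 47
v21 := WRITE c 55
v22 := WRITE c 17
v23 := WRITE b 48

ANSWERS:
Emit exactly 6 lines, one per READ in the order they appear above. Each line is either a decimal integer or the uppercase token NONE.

Answer: 28
NONE
16
10
10
24

Derivation:
v1: WRITE b=42  (b history now [(1, 42)])
v2: WRITE c=28  (c history now [(2, 28)])
v3: WRITE b=54  (b history now [(1, 42), (3, 54)])
v4: WRITE a=23  (a history now [(4, 23)])
v5: WRITE d=11  (d history now [(5, 11)])
v6: WRITE a=16  (a history now [(4, 23), (6, 16)])
v7: WRITE b=40  (b history now [(1, 42), (3, 54), (7, 40)])
v8: WRITE b=8  (b history now [(1, 42), (3, 54), (7, 40), (8, 8)])
v9: WRITE a=10  (a history now [(4, 23), (6, 16), (9, 10)])
v10: WRITE c=10  (c history now [(2, 28), (10, 10)])
READ c @v2: history=[(2, 28), (10, 10)] -> pick v2 -> 28
READ d @v4: history=[(5, 11)] -> no version <= 4 -> NONE
v11: WRITE d=45  (d history now [(5, 11), (11, 45)])
READ a @v8: history=[(4, 23), (6, 16), (9, 10)] -> pick v6 -> 16
v12: WRITE d=49  (d history now [(5, 11), (11, 45), (12, 49)])
v13: WRITE a=24  (a history now [(4, 23), (6, 16), (9, 10), (13, 24)])
v14: WRITE d=18  (d history now [(5, 11), (11, 45), (12, 49), (14, 18)])
READ c @v10: history=[(2, 28), (10, 10)] -> pick v10 -> 10
v15: WRITE b=6  (b history now [(1, 42), (3, 54), (7, 40), (8, 8), (15, 6)])
v16: WRITE b=24  (b history now [(1, 42), (3, 54), (7, 40), (8, 8), (15, 6), (16, 24)])
READ c @v11: history=[(2, 28), (10, 10)] -> pick v10 -> 10
v17: WRITE b=15  (b history now [(1, 42), (3, 54), (7, 40), (8, 8), (15, 6), (16, 24), (17, 15)])
v18: WRITE b=28  (b history now [(1, 42), (3, 54), (7, 40), (8, 8), (15, 6), (16, 24), (17, 15), (18, 28)])
v19: WRITE a=8  (a history now [(4, 23), (6, 16), (9, 10), (13, 24), (19, 8)])
READ a @v18: history=[(4, 23), (6, 16), (9, 10), (13, 24), (19, 8)] -> pick v13 -> 24
v20: WRITE c=47  (c history now [(2, 28), (10, 10), (20, 47)])
v21: WRITE c=55  (c history now [(2, 28), (10, 10), (20, 47), (21, 55)])
v22: WRITE c=17  (c history now [(2, 28), (10, 10), (20, 47), (21, 55), (22, 17)])
v23: WRITE b=48  (b history now [(1, 42), (3, 54), (7, 40), (8, 8), (15, 6), (16, 24), (17, 15), (18, 28), (23, 48)])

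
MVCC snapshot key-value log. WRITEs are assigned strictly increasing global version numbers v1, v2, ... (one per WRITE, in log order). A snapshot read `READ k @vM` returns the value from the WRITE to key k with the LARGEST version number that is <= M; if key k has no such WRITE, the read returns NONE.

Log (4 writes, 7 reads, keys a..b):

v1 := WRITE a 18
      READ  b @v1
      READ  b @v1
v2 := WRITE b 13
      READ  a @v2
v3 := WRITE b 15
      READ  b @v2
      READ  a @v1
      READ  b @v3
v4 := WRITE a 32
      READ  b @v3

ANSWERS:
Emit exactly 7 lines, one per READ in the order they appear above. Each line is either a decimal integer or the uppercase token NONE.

v1: WRITE a=18  (a history now [(1, 18)])
READ b @v1: history=[] -> no version <= 1 -> NONE
READ b @v1: history=[] -> no version <= 1 -> NONE
v2: WRITE b=13  (b history now [(2, 13)])
READ a @v2: history=[(1, 18)] -> pick v1 -> 18
v3: WRITE b=15  (b history now [(2, 13), (3, 15)])
READ b @v2: history=[(2, 13), (3, 15)] -> pick v2 -> 13
READ a @v1: history=[(1, 18)] -> pick v1 -> 18
READ b @v3: history=[(2, 13), (3, 15)] -> pick v3 -> 15
v4: WRITE a=32  (a history now [(1, 18), (4, 32)])
READ b @v3: history=[(2, 13), (3, 15)] -> pick v3 -> 15

Answer: NONE
NONE
18
13
18
15
15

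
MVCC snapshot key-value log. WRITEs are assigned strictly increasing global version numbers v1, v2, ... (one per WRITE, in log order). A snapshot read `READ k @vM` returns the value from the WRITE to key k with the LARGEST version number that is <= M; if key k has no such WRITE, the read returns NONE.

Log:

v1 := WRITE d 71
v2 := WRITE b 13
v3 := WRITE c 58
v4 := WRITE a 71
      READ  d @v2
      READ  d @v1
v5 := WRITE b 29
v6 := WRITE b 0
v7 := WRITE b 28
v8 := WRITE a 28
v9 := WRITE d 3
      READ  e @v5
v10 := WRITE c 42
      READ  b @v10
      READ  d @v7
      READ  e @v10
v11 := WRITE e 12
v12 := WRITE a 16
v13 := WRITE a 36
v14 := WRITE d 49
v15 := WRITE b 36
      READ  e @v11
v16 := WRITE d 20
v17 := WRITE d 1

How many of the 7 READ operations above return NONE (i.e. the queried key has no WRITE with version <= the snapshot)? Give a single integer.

v1: WRITE d=71  (d history now [(1, 71)])
v2: WRITE b=13  (b history now [(2, 13)])
v3: WRITE c=58  (c history now [(3, 58)])
v4: WRITE a=71  (a history now [(4, 71)])
READ d @v2: history=[(1, 71)] -> pick v1 -> 71
READ d @v1: history=[(1, 71)] -> pick v1 -> 71
v5: WRITE b=29  (b history now [(2, 13), (5, 29)])
v6: WRITE b=0  (b history now [(2, 13), (5, 29), (6, 0)])
v7: WRITE b=28  (b history now [(2, 13), (5, 29), (6, 0), (7, 28)])
v8: WRITE a=28  (a history now [(4, 71), (8, 28)])
v9: WRITE d=3  (d history now [(1, 71), (9, 3)])
READ e @v5: history=[] -> no version <= 5 -> NONE
v10: WRITE c=42  (c history now [(3, 58), (10, 42)])
READ b @v10: history=[(2, 13), (5, 29), (6, 0), (7, 28)] -> pick v7 -> 28
READ d @v7: history=[(1, 71), (9, 3)] -> pick v1 -> 71
READ e @v10: history=[] -> no version <= 10 -> NONE
v11: WRITE e=12  (e history now [(11, 12)])
v12: WRITE a=16  (a history now [(4, 71), (8, 28), (12, 16)])
v13: WRITE a=36  (a history now [(4, 71), (8, 28), (12, 16), (13, 36)])
v14: WRITE d=49  (d history now [(1, 71), (9, 3), (14, 49)])
v15: WRITE b=36  (b history now [(2, 13), (5, 29), (6, 0), (7, 28), (15, 36)])
READ e @v11: history=[(11, 12)] -> pick v11 -> 12
v16: WRITE d=20  (d history now [(1, 71), (9, 3), (14, 49), (16, 20)])
v17: WRITE d=1  (d history now [(1, 71), (9, 3), (14, 49), (16, 20), (17, 1)])
Read results in order: ['71', '71', 'NONE', '28', '71', 'NONE', '12']
NONE count = 2

Answer: 2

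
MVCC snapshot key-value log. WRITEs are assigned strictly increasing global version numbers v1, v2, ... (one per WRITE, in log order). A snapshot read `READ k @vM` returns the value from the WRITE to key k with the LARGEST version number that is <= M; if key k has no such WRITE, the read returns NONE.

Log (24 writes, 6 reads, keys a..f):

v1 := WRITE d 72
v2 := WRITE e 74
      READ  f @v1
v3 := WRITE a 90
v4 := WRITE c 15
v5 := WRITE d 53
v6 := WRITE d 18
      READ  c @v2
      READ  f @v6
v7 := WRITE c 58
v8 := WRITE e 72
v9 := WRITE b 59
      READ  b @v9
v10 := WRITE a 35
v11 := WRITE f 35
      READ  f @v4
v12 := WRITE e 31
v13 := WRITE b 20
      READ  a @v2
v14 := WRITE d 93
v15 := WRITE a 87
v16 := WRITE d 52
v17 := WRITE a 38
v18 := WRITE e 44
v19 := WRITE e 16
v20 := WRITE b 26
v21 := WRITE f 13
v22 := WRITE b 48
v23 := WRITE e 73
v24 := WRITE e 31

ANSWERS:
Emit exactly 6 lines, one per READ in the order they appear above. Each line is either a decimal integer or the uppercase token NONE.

Answer: NONE
NONE
NONE
59
NONE
NONE

Derivation:
v1: WRITE d=72  (d history now [(1, 72)])
v2: WRITE e=74  (e history now [(2, 74)])
READ f @v1: history=[] -> no version <= 1 -> NONE
v3: WRITE a=90  (a history now [(3, 90)])
v4: WRITE c=15  (c history now [(4, 15)])
v5: WRITE d=53  (d history now [(1, 72), (5, 53)])
v6: WRITE d=18  (d history now [(1, 72), (5, 53), (6, 18)])
READ c @v2: history=[(4, 15)] -> no version <= 2 -> NONE
READ f @v6: history=[] -> no version <= 6 -> NONE
v7: WRITE c=58  (c history now [(4, 15), (7, 58)])
v8: WRITE e=72  (e history now [(2, 74), (8, 72)])
v9: WRITE b=59  (b history now [(9, 59)])
READ b @v9: history=[(9, 59)] -> pick v9 -> 59
v10: WRITE a=35  (a history now [(3, 90), (10, 35)])
v11: WRITE f=35  (f history now [(11, 35)])
READ f @v4: history=[(11, 35)] -> no version <= 4 -> NONE
v12: WRITE e=31  (e history now [(2, 74), (8, 72), (12, 31)])
v13: WRITE b=20  (b history now [(9, 59), (13, 20)])
READ a @v2: history=[(3, 90), (10, 35)] -> no version <= 2 -> NONE
v14: WRITE d=93  (d history now [(1, 72), (5, 53), (6, 18), (14, 93)])
v15: WRITE a=87  (a history now [(3, 90), (10, 35), (15, 87)])
v16: WRITE d=52  (d history now [(1, 72), (5, 53), (6, 18), (14, 93), (16, 52)])
v17: WRITE a=38  (a history now [(3, 90), (10, 35), (15, 87), (17, 38)])
v18: WRITE e=44  (e history now [(2, 74), (8, 72), (12, 31), (18, 44)])
v19: WRITE e=16  (e history now [(2, 74), (8, 72), (12, 31), (18, 44), (19, 16)])
v20: WRITE b=26  (b history now [(9, 59), (13, 20), (20, 26)])
v21: WRITE f=13  (f history now [(11, 35), (21, 13)])
v22: WRITE b=48  (b history now [(9, 59), (13, 20), (20, 26), (22, 48)])
v23: WRITE e=73  (e history now [(2, 74), (8, 72), (12, 31), (18, 44), (19, 16), (23, 73)])
v24: WRITE e=31  (e history now [(2, 74), (8, 72), (12, 31), (18, 44), (19, 16), (23, 73), (24, 31)])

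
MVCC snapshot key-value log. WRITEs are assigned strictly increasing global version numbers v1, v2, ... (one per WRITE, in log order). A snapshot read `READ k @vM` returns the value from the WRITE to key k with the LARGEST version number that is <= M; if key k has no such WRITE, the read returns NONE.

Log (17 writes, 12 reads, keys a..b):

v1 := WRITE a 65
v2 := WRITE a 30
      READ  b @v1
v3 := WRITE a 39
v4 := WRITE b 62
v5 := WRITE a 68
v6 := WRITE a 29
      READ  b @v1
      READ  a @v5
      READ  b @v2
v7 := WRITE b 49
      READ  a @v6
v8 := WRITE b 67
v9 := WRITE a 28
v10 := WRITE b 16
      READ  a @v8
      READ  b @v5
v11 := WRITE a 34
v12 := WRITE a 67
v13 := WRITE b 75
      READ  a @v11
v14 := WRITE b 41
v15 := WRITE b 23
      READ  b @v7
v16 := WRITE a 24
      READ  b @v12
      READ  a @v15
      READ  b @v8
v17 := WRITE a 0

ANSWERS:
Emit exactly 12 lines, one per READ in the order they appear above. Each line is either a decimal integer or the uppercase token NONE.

v1: WRITE a=65  (a history now [(1, 65)])
v2: WRITE a=30  (a history now [(1, 65), (2, 30)])
READ b @v1: history=[] -> no version <= 1 -> NONE
v3: WRITE a=39  (a history now [(1, 65), (2, 30), (3, 39)])
v4: WRITE b=62  (b history now [(4, 62)])
v5: WRITE a=68  (a history now [(1, 65), (2, 30), (3, 39), (5, 68)])
v6: WRITE a=29  (a history now [(1, 65), (2, 30), (3, 39), (5, 68), (6, 29)])
READ b @v1: history=[(4, 62)] -> no version <= 1 -> NONE
READ a @v5: history=[(1, 65), (2, 30), (3, 39), (5, 68), (6, 29)] -> pick v5 -> 68
READ b @v2: history=[(4, 62)] -> no version <= 2 -> NONE
v7: WRITE b=49  (b history now [(4, 62), (7, 49)])
READ a @v6: history=[(1, 65), (2, 30), (3, 39), (5, 68), (6, 29)] -> pick v6 -> 29
v8: WRITE b=67  (b history now [(4, 62), (7, 49), (8, 67)])
v9: WRITE a=28  (a history now [(1, 65), (2, 30), (3, 39), (5, 68), (6, 29), (9, 28)])
v10: WRITE b=16  (b history now [(4, 62), (7, 49), (8, 67), (10, 16)])
READ a @v8: history=[(1, 65), (2, 30), (3, 39), (5, 68), (6, 29), (9, 28)] -> pick v6 -> 29
READ b @v5: history=[(4, 62), (7, 49), (8, 67), (10, 16)] -> pick v4 -> 62
v11: WRITE a=34  (a history now [(1, 65), (2, 30), (3, 39), (5, 68), (6, 29), (9, 28), (11, 34)])
v12: WRITE a=67  (a history now [(1, 65), (2, 30), (3, 39), (5, 68), (6, 29), (9, 28), (11, 34), (12, 67)])
v13: WRITE b=75  (b history now [(4, 62), (7, 49), (8, 67), (10, 16), (13, 75)])
READ a @v11: history=[(1, 65), (2, 30), (3, 39), (5, 68), (6, 29), (9, 28), (11, 34), (12, 67)] -> pick v11 -> 34
v14: WRITE b=41  (b history now [(4, 62), (7, 49), (8, 67), (10, 16), (13, 75), (14, 41)])
v15: WRITE b=23  (b history now [(4, 62), (7, 49), (8, 67), (10, 16), (13, 75), (14, 41), (15, 23)])
READ b @v7: history=[(4, 62), (7, 49), (8, 67), (10, 16), (13, 75), (14, 41), (15, 23)] -> pick v7 -> 49
v16: WRITE a=24  (a history now [(1, 65), (2, 30), (3, 39), (5, 68), (6, 29), (9, 28), (11, 34), (12, 67), (16, 24)])
READ b @v12: history=[(4, 62), (7, 49), (8, 67), (10, 16), (13, 75), (14, 41), (15, 23)] -> pick v10 -> 16
READ a @v15: history=[(1, 65), (2, 30), (3, 39), (5, 68), (6, 29), (9, 28), (11, 34), (12, 67), (16, 24)] -> pick v12 -> 67
READ b @v8: history=[(4, 62), (7, 49), (8, 67), (10, 16), (13, 75), (14, 41), (15, 23)] -> pick v8 -> 67
v17: WRITE a=0  (a history now [(1, 65), (2, 30), (3, 39), (5, 68), (6, 29), (9, 28), (11, 34), (12, 67), (16, 24), (17, 0)])

Answer: NONE
NONE
68
NONE
29
29
62
34
49
16
67
67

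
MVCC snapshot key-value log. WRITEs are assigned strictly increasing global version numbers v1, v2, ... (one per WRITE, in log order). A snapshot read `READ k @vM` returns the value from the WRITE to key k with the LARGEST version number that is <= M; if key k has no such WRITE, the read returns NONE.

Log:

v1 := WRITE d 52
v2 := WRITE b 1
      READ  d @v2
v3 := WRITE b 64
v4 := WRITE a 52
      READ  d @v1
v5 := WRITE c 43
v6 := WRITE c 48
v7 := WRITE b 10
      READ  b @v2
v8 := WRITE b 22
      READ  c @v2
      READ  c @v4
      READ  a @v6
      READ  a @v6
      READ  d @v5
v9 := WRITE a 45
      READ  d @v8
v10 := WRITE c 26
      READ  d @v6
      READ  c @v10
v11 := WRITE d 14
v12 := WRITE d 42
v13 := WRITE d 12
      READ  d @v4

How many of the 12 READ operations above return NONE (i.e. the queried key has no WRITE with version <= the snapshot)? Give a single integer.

Answer: 2

Derivation:
v1: WRITE d=52  (d history now [(1, 52)])
v2: WRITE b=1  (b history now [(2, 1)])
READ d @v2: history=[(1, 52)] -> pick v1 -> 52
v3: WRITE b=64  (b history now [(2, 1), (3, 64)])
v4: WRITE a=52  (a history now [(4, 52)])
READ d @v1: history=[(1, 52)] -> pick v1 -> 52
v5: WRITE c=43  (c history now [(5, 43)])
v6: WRITE c=48  (c history now [(5, 43), (6, 48)])
v7: WRITE b=10  (b history now [(2, 1), (3, 64), (7, 10)])
READ b @v2: history=[(2, 1), (3, 64), (7, 10)] -> pick v2 -> 1
v8: WRITE b=22  (b history now [(2, 1), (3, 64), (7, 10), (8, 22)])
READ c @v2: history=[(5, 43), (6, 48)] -> no version <= 2 -> NONE
READ c @v4: history=[(5, 43), (6, 48)] -> no version <= 4 -> NONE
READ a @v6: history=[(4, 52)] -> pick v4 -> 52
READ a @v6: history=[(4, 52)] -> pick v4 -> 52
READ d @v5: history=[(1, 52)] -> pick v1 -> 52
v9: WRITE a=45  (a history now [(4, 52), (9, 45)])
READ d @v8: history=[(1, 52)] -> pick v1 -> 52
v10: WRITE c=26  (c history now [(5, 43), (6, 48), (10, 26)])
READ d @v6: history=[(1, 52)] -> pick v1 -> 52
READ c @v10: history=[(5, 43), (6, 48), (10, 26)] -> pick v10 -> 26
v11: WRITE d=14  (d history now [(1, 52), (11, 14)])
v12: WRITE d=42  (d history now [(1, 52), (11, 14), (12, 42)])
v13: WRITE d=12  (d history now [(1, 52), (11, 14), (12, 42), (13, 12)])
READ d @v4: history=[(1, 52), (11, 14), (12, 42), (13, 12)] -> pick v1 -> 52
Read results in order: ['52', '52', '1', 'NONE', 'NONE', '52', '52', '52', '52', '52', '26', '52']
NONE count = 2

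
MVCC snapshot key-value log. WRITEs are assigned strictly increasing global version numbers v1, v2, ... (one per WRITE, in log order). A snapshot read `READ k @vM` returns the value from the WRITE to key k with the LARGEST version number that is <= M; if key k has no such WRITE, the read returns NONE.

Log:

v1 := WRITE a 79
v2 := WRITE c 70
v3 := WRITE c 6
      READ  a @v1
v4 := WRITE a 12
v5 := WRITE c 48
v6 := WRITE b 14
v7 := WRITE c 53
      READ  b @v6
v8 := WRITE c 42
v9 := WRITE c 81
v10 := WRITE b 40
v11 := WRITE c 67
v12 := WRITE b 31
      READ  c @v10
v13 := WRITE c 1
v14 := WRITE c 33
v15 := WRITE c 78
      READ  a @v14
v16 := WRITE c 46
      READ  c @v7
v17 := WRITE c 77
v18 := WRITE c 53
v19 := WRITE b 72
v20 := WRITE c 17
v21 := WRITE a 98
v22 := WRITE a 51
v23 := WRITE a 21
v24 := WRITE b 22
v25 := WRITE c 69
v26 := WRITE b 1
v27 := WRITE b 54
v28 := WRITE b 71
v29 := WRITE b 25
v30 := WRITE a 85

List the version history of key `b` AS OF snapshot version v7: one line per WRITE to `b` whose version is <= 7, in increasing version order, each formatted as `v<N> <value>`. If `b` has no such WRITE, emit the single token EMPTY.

Answer: v6 14

Derivation:
Scan writes for key=b with version <= 7:
  v1 WRITE a 79 -> skip
  v2 WRITE c 70 -> skip
  v3 WRITE c 6 -> skip
  v4 WRITE a 12 -> skip
  v5 WRITE c 48 -> skip
  v6 WRITE b 14 -> keep
  v7 WRITE c 53 -> skip
  v8 WRITE c 42 -> skip
  v9 WRITE c 81 -> skip
  v10 WRITE b 40 -> drop (> snap)
  v11 WRITE c 67 -> skip
  v12 WRITE b 31 -> drop (> snap)
  v13 WRITE c 1 -> skip
  v14 WRITE c 33 -> skip
  v15 WRITE c 78 -> skip
  v16 WRITE c 46 -> skip
  v17 WRITE c 77 -> skip
  v18 WRITE c 53 -> skip
  v19 WRITE b 72 -> drop (> snap)
  v20 WRITE c 17 -> skip
  v21 WRITE a 98 -> skip
  v22 WRITE a 51 -> skip
  v23 WRITE a 21 -> skip
  v24 WRITE b 22 -> drop (> snap)
  v25 WRITE c 69 -> skip
  v26 WRITE b 1 -> drop (> snap)
  v27 WRITE b 54 -> drop (> snap)
  v28 WRITE b 71 -> drop (> snap)
  v29 WRITE b 25 -> drop (> snap)
  v30 WRITE a 85 -> skip
Collected: [(6, 14)]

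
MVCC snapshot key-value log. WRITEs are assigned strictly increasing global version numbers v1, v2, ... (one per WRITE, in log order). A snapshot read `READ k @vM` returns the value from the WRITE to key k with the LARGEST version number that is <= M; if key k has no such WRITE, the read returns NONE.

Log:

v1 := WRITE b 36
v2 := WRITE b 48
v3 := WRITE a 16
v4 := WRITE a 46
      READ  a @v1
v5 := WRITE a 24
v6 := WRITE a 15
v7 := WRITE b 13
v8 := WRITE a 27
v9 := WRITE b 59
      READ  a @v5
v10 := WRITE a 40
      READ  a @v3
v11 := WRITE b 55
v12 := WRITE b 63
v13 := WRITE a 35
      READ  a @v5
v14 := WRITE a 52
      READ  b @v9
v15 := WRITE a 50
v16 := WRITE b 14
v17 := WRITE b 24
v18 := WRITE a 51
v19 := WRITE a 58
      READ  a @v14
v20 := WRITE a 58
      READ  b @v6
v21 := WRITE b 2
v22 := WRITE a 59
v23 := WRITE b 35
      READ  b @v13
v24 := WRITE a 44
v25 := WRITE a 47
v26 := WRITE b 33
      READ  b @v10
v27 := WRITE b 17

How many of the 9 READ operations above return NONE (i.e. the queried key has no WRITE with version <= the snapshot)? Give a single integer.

Answer: 1

Derivation:
v1: WRITE b=36  (b history now [(1, 36)])
v2: WRITE b=48  (b history now [(1, 36), (2, 48)])
v3: WRITE a=16  (a history now [(3, 16)])
v4: WRITE a=46  (a history now [(3, 16), (4, 46)])
READ a @v1: history=[(3, 16), (4, 46)] -> no version <= 1 -> NONE
v5: WRITE a=24  (a history now [(3, 16), (4, 46), (5, 24)])
v6: WRITE a=15  (a history now [(3, 16), (4, 46), (5, 24), (6, 15)])
v7: WRITE b=13  (b history now [(1, 36), (2, 48), (7, 13)])
v8: WRITE a=27  (a history now [(3, 16), (4, 46), (5, 24), (6, 15), (8, 27)])
v9: WRITE b=59  (b history now [(1, 36), (2, 48), (7, 13), (9, 59)])
READ a @v5: history=[(3, 16), (4, 46), (5, 24), (6, 15), (8, 27)] -> pick v5 -> 24
v10: WRITE a=40  (a history now [(3, 16), (4, 46), (5, 24), (6, 15), (8, 27), (10, 40)])
READ a @v3: history=[(3, 16), (4, 46), (5, 24), (6, 15), (8, 27), (10, 40)] -> pick v3 -> 16
v11: WRITE b=55  (b history now [(1, 36), (2, 48), (7, 13), (9, 59), (11, 55)])
v12: WRITE b=63  (b history now [(1, 36), (2, 48), (7, 13), (9, 59), (11, 55), (12, 63)])
v13: WRITE a=35  (a history now [(3, 16), (4, 46), (5, 24), (6, 15), (8, 27), (10, 40), (13, 35)])
READ a @v5: history=[(3, 16), (4, 46), (5, 24), (6, 15), (8, 27), (10, 40), (13, 35)] -> pick v5 -> 24
v14: WRITE a=52  (a history now [(3, 16), (4, 46), (5, 24), (6, 15), (8, 27), (10, 40), (13, 35), (14, 52)])
READ b @v9: history=[(1, 36), (2, 48), (7, 13), (9, 59), (11, 55), (12, 63)] -> pick v9 -> 59
v15: WRITE a=50  (a history now [(3, 16), (4, 46), (5, 24), (6, 15), (8, 27), (10, 40), (13, 35), (14, 52), (15, 50)])
v16: WRITE b=14  (b history now [(1, 36), (2, 48), (7, 13), (9, 59), (11, 55), (12, 63), (16, 14)])
v17: WRITE b=24  (b history now [(1, 36), (2, 48), (7, 13), (9, 59), (11, 55), (12, 63), (16, 14), (17, 24)])
v18: WRITE a=51  (a history now [(3, 16), (4, 46), (5, 24), (6, 15), (8, 27), (10, 40), (13, 35), (14, 52), (15, 50), (18, 51)])
v19: WRITE a=58  (a history now [(3, 16), (4, 46), (5, 24), (6, 15), (8, 27), (10, 40), (13, 35), (14, 52), (15, 50), (18, 51), (19, 58)])
READ a @v14: history=[(3, 16), (4, 46), (5, 24), (6, 15), (8, 27), (10, 40), (13, 35), (14, 52), (15, 50), (18, 51), (19, 58)] -> pick v14 -> 52
v20: WRITE a=58  (a history now [(3, 16), (4, 46), (5, 24), (6, 15), (8, 27), (10, 40), (13, 35), (14, 52), (15, 50), (18, 51), (19, 58), (20, 58)])
READ b @v6: history=[(1, 36), (2, 48), (7, 13), (9, 59), (11, 55), (12, 63), (16, 14), (17, 24)] -> pick v2 -> 48
v21: WRITE b=2  (b history now [(1, 36), (2, 48), (7, 13), (9, 59), (11, 55), (12, 63), (16, 14), (17, 24), (21, 2)])
v22: WRITE a=59  (a history now [(3, 16), (4, 46), (5, 24), (6, 15), (8, 27), (10, 40), (13, 35), (14, 52), (15, 50), (18, 51), (19, 58), (20, 58), (22, 59)])
v23: WRITE b=35  (b history now [(1, 36), (2, 48), (7, 13), (9, 59), (11, 55), (12, 63), (16, 14), (17, 24), (21, 2), (23, 35)])
READ b @v13: history=[(1, 36), (2, 48), (7, 13), (9, 59), (11, 55), (12, 63), (16, 14), (17, 24), (21, 2), (23, 35)] -> pick v12 -> 63
v24: WRITE a=44  (a history now [(3, 16), (4, 46), (5, 24), (6, 15), (8, 27), (10, 40), (13, 35), (14, 52), (15, 50), (18, 51), (19, 58), (20, 58), (22, 59), (24, 44)])
v25: WRITE a=47  (a history now [(3, 16), (4, 46), (5, 24), (6, 15), (8, 27), (10, 40), (13, 35), (14, 52), (15, 50), (18, 51), (19, 58), (20, 58), (22, 59), (24, 44), (25, 47)])
v26: WRITE b=33  (b history now [(1, 36), (2, 48), (7, 13), (9, 59), (11, 55), (12, 63), (16, 14), (17, 24), (21, 2), (23, 35), (26, 33)])
READ b @v10: history=[(1, 36), (2, 48), (7, 13), (9, 59), (11, 55), (12, 63), (16, 14), (17, 24), (21, 2), (23, 35), (26, 33)] -> pick v9 -> 59
v27: WRITE b=17  (b history now [(1, 36), (2, 48), (7, 13), (9, 59), (11, 55), (12, 63), (16, 14), (17, 24), (21, 2), (23, 35), (26, 33), (27, 17)])
Read results in order: ['NONE', '24', '16', '24', '59', '52', '48', '63', '59']
NONE count = 1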